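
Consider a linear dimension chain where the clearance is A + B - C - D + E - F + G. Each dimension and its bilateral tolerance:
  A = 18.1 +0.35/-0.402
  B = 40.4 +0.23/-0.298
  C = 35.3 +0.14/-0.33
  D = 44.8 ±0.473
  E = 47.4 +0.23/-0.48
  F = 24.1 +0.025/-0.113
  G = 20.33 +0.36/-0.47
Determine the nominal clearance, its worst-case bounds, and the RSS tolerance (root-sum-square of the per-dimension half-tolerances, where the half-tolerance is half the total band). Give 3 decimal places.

Stack each dimension's contribution:
  +A: nom +18.100 → Σnom=18.100; wc +0.350/-0.402 → slack +0.350/-0.402; half-tol=0.376, Σhalf²=0.141376
  +B: nom +40.400 → Σnom=58.500; wc +0.230/-0.298 → slack +0.580/-0.700; half-tol=0.264, Σhalf²=0.211072
  -C: nom -35.300 → Σnom=23.200; wc +0.330/-0.140 → slack +0.910/-0.840; half-tol=0.235, Σhalf²=0.266297
  -D: nom -44.800 → Σnom=-21.600; wc +0.473/-0.473 → slack +1.383/-1.313; half-tol=0.473, Σhalf²=0.490026
  +E: nom +47.400 → Σnom=25.800; wc +0.230/-0.480 → slack +1.613/-1.793; half-tol=0.355, Σhalf²=0.616051
  -F: nom -24.100 → Σnom=1.700; wc +0.113/-0.025 → slack +1.726/-1.818; half-tol=0.069, Σhalf²=0.620812
  +G: nom +20.330 → Σnom=22.030; wc +0.360/-0.470 → slack +2.086/-2.288; half-tol=0.415, Σhalf²=0.793037
Nominal = 22.030. Worst-case = [22.030 - 2.288, 22.030 + 2.086] = [19.742, 24.116]. RSS = √0.793037 = 0.891.

nominal=22.030 wc=[19.742,24.116] rss=0.891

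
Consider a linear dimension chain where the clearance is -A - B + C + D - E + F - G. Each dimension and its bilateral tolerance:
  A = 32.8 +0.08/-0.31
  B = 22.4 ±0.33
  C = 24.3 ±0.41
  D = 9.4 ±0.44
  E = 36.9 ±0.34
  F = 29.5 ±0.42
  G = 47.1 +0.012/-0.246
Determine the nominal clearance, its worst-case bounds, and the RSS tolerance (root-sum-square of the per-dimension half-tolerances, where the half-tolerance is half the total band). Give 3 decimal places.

Stack each dimension's contribution:
  -A: nom -32.800 → Σnom=-32.800; wc +0.310/-0.080 → slack +0.310/-0.080; half-tol=0.195, Σhalf²=0.038025
  -B: nom -22.400 → Σnom=-55.200; wc +0.330/-0.330 → slack +0.640/-0.410; half-tol=0.330, Σhalf²=0.146925
  +C: nom +24.300 → Σnom=-30.900; wc +0.410/-0.410 → slack +1.050/-0.820; half-tol=0.410, Σhalf²=0.315025
  +D: nom +9.400 → Σnom=-21.500; wc +0.440/-0.440 → slack +1.490/-1.260; half-tol=0.440, Σhalf²=0.508625
  -E: nom -36.900 → Σnom=-58.400; wc +0.340/-0.340 → slack +1.830/-1.600; half-tol=0.340, Σhalf²=0.624225
  +F: nom +29.500 → Σnom=-28.900; wc +0.420/-0.420 → slack +2.250/-2.020; half-tol=0.420, Σhalf²=0.800625
  -G: nom -47.100 → Σnom=-76.000; wc +0.246/-0.012 → slack +2.496/-2.032; half-tol=0.129, Σhalf²=0.817266
Nominal = -76.000. Worst-case = [-76.000 - 2.032, -76.000 + 2.496] = [-78.032, -73.504]. RSS = √0.817266 = 0.904.

nominal=-76.000 wc=[-78.032,-73.504] rss=0.904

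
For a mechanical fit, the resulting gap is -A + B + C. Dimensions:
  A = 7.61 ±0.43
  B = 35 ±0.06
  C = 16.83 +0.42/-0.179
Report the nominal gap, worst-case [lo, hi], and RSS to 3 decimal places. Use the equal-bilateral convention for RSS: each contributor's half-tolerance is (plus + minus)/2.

Stack each dimension's contribution:
  -A: nom -7.610 → Σnom=-7.610; wc +0.430/-0.430 → slack +0.430/-0.430; half-tol=0.430, Σhalf²=0.184900
  +B: nom +35.000 → Σnom=27.390; wc +0.060/-0.060 → slack +0.490/-0.490; half-tol=0.060, Σhalf²=0.188500
  +C: nom +16.830 → Σnom=44.220; wc +0.420/-0.179 → slack +0.910/-0.669; half-tol=0.299, Σhalf²=0.278200
Nominal = 44.220. Worst-case = [44.220 - 0.669, 44.220 + 0.910] = [43.551, 45.130]. RSS = √0.278200 = 0.527.

nominal=44.220 wc=[43.551,45.130] rss=0.527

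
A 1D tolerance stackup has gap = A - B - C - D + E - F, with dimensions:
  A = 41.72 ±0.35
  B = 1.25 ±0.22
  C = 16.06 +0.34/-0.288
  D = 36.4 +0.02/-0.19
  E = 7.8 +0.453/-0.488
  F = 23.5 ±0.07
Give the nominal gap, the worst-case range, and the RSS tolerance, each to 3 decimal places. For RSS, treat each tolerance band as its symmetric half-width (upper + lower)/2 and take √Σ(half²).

Stack each dimension's contribution:
  +A: nom +41.720 → Σnom=41.720; wc +0.350/-0.350 → slack +0.350/-0.350; half-tol=0.350, Σhalf²=0.122500
  -B: nom -1.250 → Σnom=40.470; wc +0.220/-0.220 → slack +0.570/-0.570; half-tol=0.220, Σhalf²=0.170900
  -C: nom -16.060 → Σnom=24.410; wc +0.288/-0.340 → slack +0.858/-0.910; half-tol=0.314, Σhalf²=0.269496
  -D: nom -36.400 → Σnom=-11.990; wc +0.190/-0.020 → slack +1.048/-0.930; half-tol=0.105, Σhalf²=0.280521
  +E: nom +7.800 → Σnom=-4.190; wc +0.453/-0.488 → slack +1.501/-1.418; half-tol=0.471, Σhalf²=0.501891
  -F: nom -23.500 → Σnom=-27.690; wc +0.070/-0.070 → slack +1.571/-1.488; half-tol=0.070, Σhalf²=0.506791
Nominal = -27.690. Worst-case = [-27.690 - 1.488, -27.690 + 1.571] = [-29.178, -26.119]. RSS = √0.506791 = 0.712.

nominal=-27.690 wc=[-29.178,-26.119] rss=0.712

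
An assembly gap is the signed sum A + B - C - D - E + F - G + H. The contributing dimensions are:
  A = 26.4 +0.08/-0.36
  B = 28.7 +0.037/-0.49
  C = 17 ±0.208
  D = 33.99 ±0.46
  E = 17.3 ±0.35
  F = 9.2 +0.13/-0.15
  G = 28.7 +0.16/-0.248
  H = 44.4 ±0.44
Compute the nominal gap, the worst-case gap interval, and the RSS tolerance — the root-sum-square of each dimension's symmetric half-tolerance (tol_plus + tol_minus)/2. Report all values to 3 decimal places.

Stack each dimension's contribution:
  +A: nom +26.400 → Σnom=26.400; wc +0.080/-0.360 → slack +0.080/-0.360; half-tol=0.220, Σhalf²=0.048400
  +B: nom +28.700 → Σnom=55.100; wc +0.037/-0.490 → slack +0.117/-0.850; half-tol=0.264, Σhalf²=0.117832
  -C: nom -17.000 → Σnom=38.100; wc +0.208/-0.208 → slack +0.325/-1.058; half-tol=0.208, Σhalf²=0.161096
  -D: nom -33.990 → Σnom=4.110; wc +0.460/-0.460 → slack +0.785/-1.518; half-tol=0.460, Σhalf²=0.372696
  -E: nom -17.300 → Σnom=-13.190; wc +0.350/-0.350 → slack +1.135/-1.868; half-tol=0.350, Σhalf²=0.495196
  +F: nom +9.200 → Σnom=-3.990; wc +0.130/-0.150 → slack +1.265/-2.018; half-tol=0.140, Σhalf²=0.514796
  -G: nom -28.700 → Σnom=-32.690; wc +0.248/-0.160 → slack +1.513/-2.178; half-tol=0.204, Σhalf²=0.556412
  +H: nom +44.400 → Σnom=11.710; wc +0.440/-0.440 → slack +1.953/-2.618; half-tol=0.440, Σhalf²=0.750012
Nominal = 11.710. Worst-case = [11.710 - 2.618, 11.710 + 1.953] = [9.092, 13.663]. RSS = √0.750012 = 0.866.

nominal=11.710 wc=[9.092,13.663] rss=0.866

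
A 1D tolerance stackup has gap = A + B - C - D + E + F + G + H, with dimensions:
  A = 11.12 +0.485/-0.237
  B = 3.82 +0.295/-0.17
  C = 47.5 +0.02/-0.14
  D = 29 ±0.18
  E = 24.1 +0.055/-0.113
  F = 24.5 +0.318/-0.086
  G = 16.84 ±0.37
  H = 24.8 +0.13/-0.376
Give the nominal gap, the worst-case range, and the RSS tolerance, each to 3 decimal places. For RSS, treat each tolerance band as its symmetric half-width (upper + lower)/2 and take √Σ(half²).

nominal=28.680 wc=[27.128,30.653] rss=0.687

Stack each dimension's contribution:
  +A: nom +11.120 → Σnom=11.120; wc +0.485/-0.237 → slack +0.485/-0.237; half-tol=0.361, Σhalf²=0.130321
  +B: nom +3.820 → Σnom=14.940; wc +0.295/-0.170 → slack +0.780/-0.407; half-tol=0.232, Σhalf²=0.184377
  -C: nom -47.500 → Σnom=-32.560; wc +0.140/-0.020 → slack +0.920/-0.427; half-tol=0.080, Σhalf²=0.190777
  -D: nom -29.000 → Σnom=-61.560; wc +0.180/-0.180 → slack +1.100/-0.607; half-tol=0.180, Σhalf²=0.223177
  +E: nom +24.100 → Σnom=-37.460; wc +0.055/-0.113 → slack +1.155/-0.720; half-tol=0.084, Σhalf²=0.230233
  +F: nom +24.500 → Σnom=-12.960; wc +0.318/-0.086 → slack +1.473/-0.806; half-tol=0.202, Σhalf²=0.271037
  +G: nom +16.840 → Σnom=3.880; wc +0.370/-0.370 → slack +1.843/-1.176; half-tol=0.370, Σhalf²=0.407937
  +H: nom +24.800 → Σnom=28.680; wc +0.130/-0.376 → slack +1.973/-1.552; half-tol=0.253, Σhalf²=0.471946
Nominal = 28.680. Worst-case = [28.680 - 1.552, 28.680 + 1.973] = [27.128, 30.653]. RSS = √0.471946 = 0.687.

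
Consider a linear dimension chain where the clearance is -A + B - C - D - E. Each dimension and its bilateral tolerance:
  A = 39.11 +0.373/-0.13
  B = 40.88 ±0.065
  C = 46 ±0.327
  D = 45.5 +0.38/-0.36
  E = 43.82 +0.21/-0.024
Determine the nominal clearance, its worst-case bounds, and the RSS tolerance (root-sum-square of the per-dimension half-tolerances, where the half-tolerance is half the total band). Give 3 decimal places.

Stack each dimension's contribution:
  -A: nom -39.110 → Σnom=-39.110; wc +0.130/-0.373 → slack +0.130/-0.373; half-tol=0.252, Σhalf²=0.063252
  +B: nom +40.880 → Σnom=1.770; wc +0.065/-0.065 → slack +0.195/-0.438; half-tol=0.065, Σhalf²=0.067477
  -C: nom -46.000 → Σnom=-44.230; wc +0.327/-0.327 → slack +0.522/-0.765; half-tol=0.327, Σhalf²=0.174406
  -D: nom -45.500 → Σnom=-89.730; wc +0.360/-0.380 → slack +0.882/-1.145; half-tol=0.370, Σhalf²=0.311306
  -E: nom -43.820 → Σnom=-133.550; wc +0.024/-0.210 → slack +0.906/-1.355; half-tol=0.117, Σhalf²=0.324995
Nominal = -133.550. Worst-case = [-133.550 - 1.355, -133.550 + 0.906] = [-134.905, -132.644]. RSS = √0.324995 = 0.570.

nominal=-133.550 wc=[-134.905,-132.644] rss=0.570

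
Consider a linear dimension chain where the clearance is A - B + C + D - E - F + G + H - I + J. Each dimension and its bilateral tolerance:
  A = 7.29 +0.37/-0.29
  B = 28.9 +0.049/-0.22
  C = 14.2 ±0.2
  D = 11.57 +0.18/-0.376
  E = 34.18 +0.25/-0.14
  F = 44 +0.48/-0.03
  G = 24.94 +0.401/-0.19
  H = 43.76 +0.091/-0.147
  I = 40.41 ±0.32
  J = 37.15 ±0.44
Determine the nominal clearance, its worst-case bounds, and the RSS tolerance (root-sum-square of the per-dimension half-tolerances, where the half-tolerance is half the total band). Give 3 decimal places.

nominal=-8.580 wc=[-11.322,-6.188] rss=0.863

Stack each dimension's contribution:
  +A: nom +7.290 → Σnom=7.290; wc +0.370/-0.290 → slack +0.370/-0.290; half-tol=0.330, Σhalf²=0.108900
  -B: nom -28.900 → Σnom=-21.610; wc +0.220/-0.049 → slack +0.590/-0.339; half-tol=0.135, Σhalf²=0.126990
  +C: nom +14.200 → Σnom=-7.410; wc +0.200/-0.200 → slack +0.790/-0.539; half-tol=0.200, Σhalf²=0.166990
  +D: nom +11.570 → Σnom=4.160; wc +0.180/-0.376 → slack +0.970/-0.915; half-tol=0.278, Σhalf²=0.244274
  -E: nom -34.180 → Σnom=-30.020; wc +0.140/-0.250 → slack +1.110/-1.165; half-tol=0.195, Σhalf²=0.282299
  -F: nom -44.000 → Σnom=-74.020; wc +0.030/-0.480 → slack +1.140/-1.645; half-tol=0.255, Σhalf²=0.347324
  +G: nom +24.940 → Σnom=-49.080; wc +0.401/-0.190 → slack +1.541/-1.835; half-tol=0.295, Σhalf²=0.434644
  +H: nom +43.760 → Σnom=-5.320; wc +0.091/-0.147 → slack +1.632/-1.982; half-tol=0.119, Σhalf²=0.448805
  -I: nom -40.410 → Σnom=-45.730; wc +0.320/-0.320 → slack +1.952/-2.302; half-tol=0.320, Σhalf²=0.551206
  +J: nom +37.150 → Σnom=-8.580; wc +0.440/-0.440 → slack +2.392/-2.742; half-tol=0.440, Σhalf²=0.744806
Nominal = -8.580. Worst-case = [-8.580 - 2.742, -8.580 + 2.392] = [-11.322, -6.188]. RSS = √0.744806 = 0.863.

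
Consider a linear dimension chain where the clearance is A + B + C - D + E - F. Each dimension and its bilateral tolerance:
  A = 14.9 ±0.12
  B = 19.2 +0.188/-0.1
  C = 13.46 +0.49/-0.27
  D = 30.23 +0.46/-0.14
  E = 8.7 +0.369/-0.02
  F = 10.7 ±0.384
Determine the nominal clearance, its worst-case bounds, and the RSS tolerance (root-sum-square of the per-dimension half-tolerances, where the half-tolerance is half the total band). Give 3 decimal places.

Stack each dimension's contribution:
  +A: nom +14.900 → Σnom=14.900; wc +0.120/-0.120 → slack +0.120/-0.120; half-tol=0.120, Σhalf²=0.014400
  +B: nom +19.200 → Σnom=34.100; wc +0.188/-0.100 → slack +0.308/-0.220; half-tol=0.144, Σhalf²=0.035136
  +C: nom +13.460 → Σnom=47.560; wc +0.490/-0.270 → slack +0.798/-0.490; half-tol=0.380, Σhalf²=0.179536
  -D: nom -30.230 → Σnom=17.330; wc +0.140/-0.460 → slack +0.938/-0.950; half-tol=0.300, Σhalf²=0.269536
  +E: nom +8.700 → Σnom=26.030; wc +0.369/-0.020 → slack +1.307/-0.970; half-tol=0.195, Σhalf²=0.307366
  -F: nom -10.700 → Σnom=15.330; wc +0.384/-0.384 → slack +1.691/-1.354; half-tol=0.384, Σhalf²=0.454822
Nominal = 15.330. Worst-case = [15.330 - 1.354, 15.330 + 1.691] = [13.976, 17.021]. RSS = √0.454822 = 0.674.

nominal=15.330 wc=[13.976,17.021] rss=0.674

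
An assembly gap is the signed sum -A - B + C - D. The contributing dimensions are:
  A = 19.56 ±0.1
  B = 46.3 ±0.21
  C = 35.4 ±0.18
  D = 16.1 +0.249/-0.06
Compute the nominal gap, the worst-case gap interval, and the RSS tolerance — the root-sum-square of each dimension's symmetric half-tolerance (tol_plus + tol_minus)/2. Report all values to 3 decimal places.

Stack each dimension's contribution:
  -A: nom -19.560 → Σnom=-19.560; wc +0.100/-0.100 → slack +0.100/-0.100; half-tol=0.100, Σhalf²=0.010000
  -B: nom -46.300 → Σnom=-65.860; wc +0.210/-0.210 → slack +0.310/-0.310; half-tol=0.210, Σhalf²=0.054100
  +C: nom +35.400 → Σnom=-30.460; wc +0.180/-0.180 → slack +0.490/-0.490; half-tol=0.180, Σhalf²=0.086500
  -D: nom -16.100 → Σnom=-46.560; wc +0.060/-0.249 → slack +0.550/-0.739; half-tol=0.154, Σhalf²=0.110370
Nominal = -46.560. Worst-case = [-46.560 - 0.739, -46.560 + 0.550] = [-47.299, -46.010]. RSS = √0.110370 = 0.332.

nominal=-46.560 wc=[-47.299,-46.010] rss=0.332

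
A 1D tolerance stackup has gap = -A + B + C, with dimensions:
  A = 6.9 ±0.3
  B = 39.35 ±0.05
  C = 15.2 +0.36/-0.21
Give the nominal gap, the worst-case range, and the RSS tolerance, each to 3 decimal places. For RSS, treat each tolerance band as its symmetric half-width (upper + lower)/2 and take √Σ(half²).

nominal=47.650 wc=[47.090,48.360] rss=0.417

Stack each dimension's contribution:
  -A: nom -6.900 → Σnom=-6.900; wc +0.300/-0.300 → slack +0.300/-0.300; half-tol=0.300, Σhalf²=0.090000
  +B: nom +39.350 → Σnom=32.450; wc +0.050/-0.050 → slack +0.350/-0.350; half-tol=0.050, Σhalf²=0.092500
  +C: nom +15.200 → Σnom=47.650; wc +0.360/-0.210 → slack +0.710/-0.560; half-tol=0.285, Σhalf²=0.173725
Nominal = 47.650. Worst-case = [47.650 - 0.560, 47.650 + 0.710] = [47.090, 48.360]. RSS = √0.173725 = 0.417.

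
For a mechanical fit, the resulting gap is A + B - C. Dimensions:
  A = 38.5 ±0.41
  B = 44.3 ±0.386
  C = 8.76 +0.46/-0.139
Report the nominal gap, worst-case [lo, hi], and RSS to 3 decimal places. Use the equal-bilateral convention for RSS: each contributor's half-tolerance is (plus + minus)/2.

nominal=74.040 wc=[72.784,74.975] rss=0.638

Stack each dimension's contribution:
  +A: nom +38.500 → Σnom=38.500; wc +0.410/-0.410 → slack +0.410/-0.410; half-tol=0.410, Σhalf²=0.168100
  +B: nom +44.300 → Σnom=82.800; wc +0.386/-0.386 → slack +0.796/-0.796; half-tol=0.386, Σhalf²=0.317096
  -C: nom -8.760 → Σnom=74.040; wc +0.139/-0.460 → slack +0.935/-1.256; half-tol=0.299, Σhalf²=0.406796
Nominal = 74.040. Worst-case = [74.040 - 1.256, 74.040 + 0.935] = [72.784, 74.975]. RSS = √0.406796 = 0.638.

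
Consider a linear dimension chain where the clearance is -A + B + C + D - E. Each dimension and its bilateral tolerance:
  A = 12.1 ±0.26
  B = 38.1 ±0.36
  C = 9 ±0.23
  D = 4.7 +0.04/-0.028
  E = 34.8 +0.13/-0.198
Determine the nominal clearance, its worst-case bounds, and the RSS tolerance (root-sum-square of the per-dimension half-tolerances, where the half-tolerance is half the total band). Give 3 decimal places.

nominal=4.900 wc=[3.892,5.988] rss=0.527

Stack each dimension's contribution:
  -A: nom -12.100 → Σnom=-12.100; wc +0.260/-0.260 → slack +0.260/-0.260; half-tol=0.260, Σhalf²=0.067600
  +B: nom +38.100 → Σnom=26.000; wc +0.360/-0.360 → slack +0.620/-0.620; half-tol=0.360, Σhalf²=0.197200
  +C: nom +9.000 → Σnom=35.000; wc +0.230/-0.230 → slack +0.850/-0.850; half-tol=0.230, Σhalf²=0.250100
  +D: nom +4.700 → Σnom=39.700; wc +0.040/-0.028 → slack +0.890/-0.878; half-tol=0.034, Σhalf²=0.251256
  -E: nom -34.800 → Σnom=4.900; wc +0.198/-0.130 → slack +1.088/-1.008; half-tol=0.164, Σhalf²=0.278152
Nominal = 4.900. Worst-case = [4.900 - 1.008, 4.900 + 1.088] = [3.892, 5.988]. RSS = √0.278152 = 0.527.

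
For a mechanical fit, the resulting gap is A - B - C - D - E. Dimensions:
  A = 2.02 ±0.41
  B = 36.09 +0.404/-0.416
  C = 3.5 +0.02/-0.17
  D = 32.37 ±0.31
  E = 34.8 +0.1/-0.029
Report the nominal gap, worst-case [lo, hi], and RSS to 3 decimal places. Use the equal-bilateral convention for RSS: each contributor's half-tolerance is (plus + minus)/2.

nominal=-104.740 wc=[-105.984,-103.405] rss=0.667

Stack each dimension's contribution:
  +A: nom +2.020 → Σnom=2.020; wc +0.410/-0.410 → slack +0.410/-0.410; half-tol=0.410, Σhalf²=0.168100
  -B: nom -36.090 → Σnom=-34.070; wc +0.416/-0.404 → slack +0.826/-0.814; half-tol=0.410, Σhalf²=0.336200
  -C: nom -3.500 → Σnom=-37.570; wc +0.170/-0.020 → slack +0.996/-0.834; half-tol=0.095, Σhalf²=0.345225
  -D: nom -32.370 → Σnom=-69.940; wc +0.310/-0.310 → slack +1.306/-1.144; half-tol=0.310, Σhalf²=0.441325
  -E: nom -34.800 → Σnom=-104.740; wc +0.029/-0.100 → slack +1.335/-1.244; half-tol=0.065, Σhalf²=0.445485
Nominal = -104.740. Worst-case = [-104.740 - 1.244, -104.740 + 1.335] = [-105.984, -103.405]. RSS = √0.445485 = 0.667.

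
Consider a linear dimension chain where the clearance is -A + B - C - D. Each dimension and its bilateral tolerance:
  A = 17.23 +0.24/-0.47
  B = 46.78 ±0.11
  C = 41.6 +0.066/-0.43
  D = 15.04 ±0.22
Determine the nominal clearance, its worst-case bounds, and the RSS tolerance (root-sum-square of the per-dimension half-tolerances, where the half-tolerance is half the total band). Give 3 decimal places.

nominal=-27.090 wc=[-27.726,-25.860] rss=0.498

Stack each dimension's contribution:
  -A: nom -17.230 → Σnom=-17.230; wc +0.470/-0.240 → slack +0.470/-0.240; half-tol=0.355, Σhalf²=0.126025
  +B: nom +46.780 → Σnom=29.550; wc +0.110/-0.110 → slack +0.580/-0.350; half-tol=0.110, Σhalf²=0.138125
  -C: nom -41.600 → Σnom=-12.050; wc +0.430/-0.066 → slack +1.010/-0.416; half-tol=0.248, Σhalf²=0.199629
  -D: nom -15.040 → Σnom=-27.090; wc +0.220/-0.220 → slack +1.230/-0.636; half-tol=0.220, Σhalf²=0.248029
Nominal = -27.090. Worst-case = [-27.090 - 0.636, -27.090 + 1.230] = [-27.726, -25.860]. RSS = √0.248029 = 0.498.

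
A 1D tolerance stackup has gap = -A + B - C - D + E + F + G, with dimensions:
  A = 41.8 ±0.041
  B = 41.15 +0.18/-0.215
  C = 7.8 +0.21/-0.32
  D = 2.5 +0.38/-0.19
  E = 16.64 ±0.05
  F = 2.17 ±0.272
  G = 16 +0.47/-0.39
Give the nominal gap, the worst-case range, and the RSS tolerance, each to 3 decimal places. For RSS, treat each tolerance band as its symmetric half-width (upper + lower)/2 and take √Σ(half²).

nominal=23.860 wc=[22.302,25.383] rss=0.673

Stack each dimension's contribution:
  -A: nom -41.800 → Σnom=-41.800; wc +0.041/-0.041 → slack +0.041/-0.041; half-tol=0.041, Σhalf²=0.001681
  +B: nom +41.150 → Σnom=-0.650; wc +0.180/-0.215 → slack +0.221/-0.256; half-tol=0.198, Σhalf²=0.040687
  -C: nom -7.800 → Σnom=-8.450; wc +0.320/-0.210 → slack +0.541/-0.466; half-tol=0.265, Σhalf²=0.110912
  -D: nom -2.500 → Σnom=-10.950; wc +0.190/-0.380 → slack +0.731/-0.846; half-tol=0.285, Σhalf²=0.192137
  +E: nom +16.640 → Σnom=5.690; wc +0.050/-0.050 → slack +0.781/-0.896; half-tol=0.050, Σhalf²=0.194637
  +F: nom +2.170 → Σnom=7.860; wc +0.272/-0.272 → slack +1.053/-1.168; half-tol=0.272, Σhalf²=0.268621
  +G: nom +16.000 → Σnom=23.860; wc +0.470/-0.390 → slack +1.523/-1.558; half-tol=0.430, Σhalf²=0.453521
Nominal = 23.860. Worst-case = [23.860 - 1.558, 23.860 + 1.523] = [22.302, 25.383]. RSS = √0.453521 = 0.673.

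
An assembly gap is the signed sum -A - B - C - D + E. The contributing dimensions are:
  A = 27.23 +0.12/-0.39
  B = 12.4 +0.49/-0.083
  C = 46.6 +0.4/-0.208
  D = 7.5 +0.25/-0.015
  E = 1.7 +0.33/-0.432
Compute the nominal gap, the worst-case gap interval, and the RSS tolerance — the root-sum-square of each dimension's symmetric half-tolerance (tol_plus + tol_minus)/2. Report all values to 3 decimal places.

Stack each dimension's contribution:
  -A: nom -27.230 → Σnom=-27.230; wc +0.390/-0.120 → slack +0.390/-0.120; half-tol=0.255, Σhalf²=0.065025
  -B: nom -12.400 → Σnom=-39.630; wc +0.083/-0.490 → slack +0.473/-0.610; half-tol=0.286, Σhalf²=0.147107
  -C: nom -46.600 → Σnom=-86.230; wc +0.208/-0.400 → slack +0.681/-1.010; half-tol=0.304, Σhalf²=0.239523
  -D: nom -7.500 → Σnom=-93.730; wc +0.015/-0.250 → slack +0.696/-1.260; half-tol=0.133, Σhalf²=0.257079
  +E: nom +1.700 → Σnom=-92.030; wc +0.330/-0.432 → slack +1.026/-1.692; half-tol=0.381, Σhalf²=0.402241
Nominal = -92.030. Worst-case = [-92.030 - 1.692, -92.030 + 1.026] = [-93.722, -91.004]. RSS = √0.402241 = 0.634.

nominal=-92.030 wc=[-93.722,-91.004] rss=0.634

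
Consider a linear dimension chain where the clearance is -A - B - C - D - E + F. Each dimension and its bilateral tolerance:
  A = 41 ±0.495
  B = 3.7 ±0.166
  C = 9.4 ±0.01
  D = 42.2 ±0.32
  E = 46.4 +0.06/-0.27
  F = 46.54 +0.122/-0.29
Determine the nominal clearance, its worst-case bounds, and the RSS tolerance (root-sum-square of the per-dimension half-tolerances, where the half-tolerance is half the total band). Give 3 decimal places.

nominal=-96.160 wc=[-97.501,-94.777] rss=0.667

Stack each dimension's contribution:
  -A: nom -41.000 → Σnom=-41.000; wc +0.495/-0.495 → slack +0.495/-0.495; half-tol=0.495, Σhalf²=0.245025
  -B: nom -3.700 → Σnom=-44.700; wc +0.166/-0.166 → slack +0.661/-0.661; half-tol=0.166, Σhalf²=0.272581
  -C: nom -9.400 → Σnom=-54.100; wc +0.010/-0.010 → slack +0.671/-0.671; half-tol=0.010, Σhalf²=0.272681
  -D: nom -42.200 → Σnom=-96.300; wc +0.320/-0.320 → slack +0.991/-0.991; half-tol=0.320, Σhalf²=0.375081
  -E: nom -46.400 → Σnom=-142.700; wc +0.270/-0.060 → slack +1.261/-1.051; half-tol=0.165, Σhalf²=0.402306
  +F: nom +46.540 → Σnom=-96.160; wc +0.122/-0.290 → slack +1.383/-1.341; half-tol=0.206, Σhalf²=0.444742
Nominal = -96.160. Worst-case = [-96.160 - 1.341, -96.160 + 1.383] = [-97.501, -94.777]. RSS = √0.444742 = 0.667.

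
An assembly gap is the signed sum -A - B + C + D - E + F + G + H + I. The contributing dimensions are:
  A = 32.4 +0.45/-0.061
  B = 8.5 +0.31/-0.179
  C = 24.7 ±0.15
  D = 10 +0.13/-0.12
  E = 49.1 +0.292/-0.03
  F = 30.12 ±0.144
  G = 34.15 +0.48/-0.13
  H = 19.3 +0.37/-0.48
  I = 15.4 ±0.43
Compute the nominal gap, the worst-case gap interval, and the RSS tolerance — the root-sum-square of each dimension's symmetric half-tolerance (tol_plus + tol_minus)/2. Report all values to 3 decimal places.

nominal=43.670 wc=[41.164,45.644] rss=0.818

Stack each dimension's contribution:
  -A: nom -32.400 → Σnom=-32.400; wc +0.061/-0.450 → slack +0.061/-0.450; half-tol=0.256, Σhalf²=0.065280
  -B: nom -8.500 → Σnom=-40.900; wc +0.179/-0.310 → slack +0.240/-0.760; half-tol=0.244, Σhalf²=0.125060
  +C: nom +24.700 → Σnom=-16.200; wc +0.150/-0.150 → slack +0.390/-0.910; half-tol=0.150, Σhalf²=0.147560
  +D: nom +10.000 → Σnom=-6.200; wc +0.130/-0.120 → slack +0.520/-1.030; half-tol=0.125, Σhalf²=0.163185
  -E: nom -49.100 → Σnom=-55.300; wc +0.030/-0.292 → slack +0.550/-1.322; half-tol=0.161, Σhalf²=0.189106
  +F: nom +30.120 → Σnom=-25.180; wc +0.144/-0.144 → slack +0.694/-1.466; half-tol=0.144, Σhalf²=0.209842
  +G: nom +34.150 → Σnom=8.970; wc +0.480/-0.130 → slack +1.174/-1.596; half-tol=0.305, Σhalf²=0.302867
  +H: nom +19.300 → Σnom=28.270; wc +0.370/-0.480 → slack +1.544/-2.076; half-tol=0.425, Σhalf²=0.483492
  +I: nom +15.400 → Σnom=43.670; wc +0.430/-0.430 → slack +1.974/-2.506; half-tol=0.430, Σhalf²=0.668392
Nominal = 43.670. Worst-case = [43.670 - 2.506, 43.670 + 1.974] = [41.164, 45.644]. RSS = √0.668392 = 0.818.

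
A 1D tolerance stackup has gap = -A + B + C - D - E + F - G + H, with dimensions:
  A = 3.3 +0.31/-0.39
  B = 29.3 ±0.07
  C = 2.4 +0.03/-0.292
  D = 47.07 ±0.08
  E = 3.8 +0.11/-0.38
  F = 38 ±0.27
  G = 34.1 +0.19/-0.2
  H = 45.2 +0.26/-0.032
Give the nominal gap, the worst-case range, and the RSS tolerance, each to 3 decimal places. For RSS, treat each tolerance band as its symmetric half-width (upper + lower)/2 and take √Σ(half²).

nominal=26.630 wc=[25.276,28.310] rss=0.593

Stack each dimension's contribution:
  -A: nom -3.300 → Σnom=-3.300; wc +0.390/-0.310 → slack +0.390/-0.310; half-tol=0.350, Σhalf²=0.122500
  +B: nom +29.300 → Σnom=26.000; wc +0.070/-0.070 → slack +0.460/-0.380; half-tol=0.070, Σhalf²=0.127400
  +C: nom +2.400 → Σnom=28.400; wc +0.030/-0.292 → slack +0.490/-0.672; half-tol=0.161, Σhalf²=0.153321
  -D: nom -47.070 → Σnom=-18.670; wc +0.080/-0.080 → slack +0.570/-0.752; half-tol=0.080, Σhalf²=0.159721
  -E: nom -3.800 → Σnom=-22.470; wc +0.380/-0.110 → slack +0.950/-0.862; half-tol=0.245, Σhalf²=0.219746
  +F: nom +38.000 → Σnom=15.530; wc +0.270/-0.270 → slack +1.220/-1.132; half-tol=0.270, Σhalf²=0.292646
  -G: nom -34.100 → Σnom=-18.570; wc +0.200/-0.190 → slack +1.420/-1.322; half-tol=0.195, Σhalf²=0.330671
  +H: nom +45.200 → Σnom=26.630; wc +0.260/-0.032 → slack +1.680/-1.354; half-tol=0.146, Σhalf²=0.351987
Nominal = 26.630. Worst-case = [26.630 - 1.354, 26.630 + 1.680] = [25.276, 28.310]. RSS = √0.351987 = 0.593.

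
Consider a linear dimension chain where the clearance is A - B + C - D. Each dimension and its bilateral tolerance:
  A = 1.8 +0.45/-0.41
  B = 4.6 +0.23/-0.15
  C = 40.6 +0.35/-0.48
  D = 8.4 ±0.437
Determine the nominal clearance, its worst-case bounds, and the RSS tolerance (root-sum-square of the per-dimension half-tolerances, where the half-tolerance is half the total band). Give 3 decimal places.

nominal=29.400 wc=[27.843,30.787] rss=0.764

Stack each dimension's contribution:
  +A: nom +1.800 → Σnom=1.800; wc +0.450/-0.410 → slack +0.450/-0.410; half-tol=0.430, Σhalf²=0.184900
  -B: nom -4.600 → Σnom=-2.800; wc +0.150/-0.230 → slack +0.600/-0.640; half-tol=0.190, Σhalf²=0.221000
  +C: nom +40.600 → Σnom=37.800; wc +0.350/-0.480 → slack +0.950/-1.120; half-tol=0.415, Σhalf²=0.393225
  -D: nom -8.400 → Σnom=29.400; wc +0.437/-0.437 → slack +1.387/-1.557; half-tol=0.437, Σhalf²=0.584194
Nominal = 29.400. Worst-case = [29.400 - 1.557, 29.400 + 1.387] = [27.843, 30.787]. RSS = √0.584194 = 0.764.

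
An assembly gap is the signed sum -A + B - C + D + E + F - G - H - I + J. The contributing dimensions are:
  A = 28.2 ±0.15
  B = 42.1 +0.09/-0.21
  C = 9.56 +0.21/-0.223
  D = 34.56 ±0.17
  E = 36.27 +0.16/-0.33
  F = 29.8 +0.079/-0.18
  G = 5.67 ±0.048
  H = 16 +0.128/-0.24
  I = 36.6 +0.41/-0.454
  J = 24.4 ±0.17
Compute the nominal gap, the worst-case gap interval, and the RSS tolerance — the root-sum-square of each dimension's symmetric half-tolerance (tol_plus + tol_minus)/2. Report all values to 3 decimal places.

Stack each dimension's contribution:
  -A: nom -28.200 → Σnom=-28.200; wc +0.150/-0.150 → slack +0.150/-0.150; half-tol=0.150, Σhalf²=0.022500
  +B: nom +42.100 → Σnom=13.900; wc +0.090/-0.210 → slack +0.240/-0.360; half-tol=0.150, Σhalf²=0.045000
  -C: nom -9.560 → Σnom=4.340; wc +0.223/-0.210 → slack +0.463/-0.570; half-tol=0.216, Σhalf²=0.091872
  +D: nom +34.560 → Σnom=38.900; wc +0.170/-0.170 → slack +0.633/-0.740; half-tol=0.170, Σhalf²=0.120772
  +E: nom +36.270 → Σnom=75.170; wc +0.160/-0.330 → slack +0.793/-1.070; half-tol=0.245, Σhalf²=0.180797
  +F: nom +29.800 → Σnom=104.970; wc +0.079/-0.180 → slack +0.872/-1.250; half-tol=0.130, Σhalf²=0.197568
  -G: nom -5.670 → Σnom=99.300; wc +0.048/-0.048 → slack +0.920/-1.298; half-tol=0.048, Σhalf²=0.199872
  -H: nom -16.000 → Σnom=83.300; wc +0.240/-0.128 → slack +1.160/-1.426; half-tol=0.184, Σhalf²=0.233728
  -I: nom -36.600 → Σnom=46.700; wc +0.454/-0.410 → slack +1.614/-1.836; half-tol=0.432, Σhalf²=0.420351
  +J: nom +24.400 → Σnom=71.100; wc +0.170/-0.170 → slack +1.784/-2.006; half-tol=0.170, Σhalf²=0.449251
Nominal = 71.100. Worst-case = [71.100 - 2.006, 71.100 + 1.784] = [69.094, 72.884]. RSS = √0.449251 = 0.670.

nominal=71.100 wc=[69.094,72.884] rss=0.670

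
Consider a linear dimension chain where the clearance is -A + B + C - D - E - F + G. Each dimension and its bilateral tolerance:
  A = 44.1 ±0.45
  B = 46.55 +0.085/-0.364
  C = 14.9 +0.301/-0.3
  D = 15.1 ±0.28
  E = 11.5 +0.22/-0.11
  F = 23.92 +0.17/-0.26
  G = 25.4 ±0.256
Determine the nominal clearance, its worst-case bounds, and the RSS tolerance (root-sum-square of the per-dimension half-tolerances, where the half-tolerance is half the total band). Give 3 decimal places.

Stack each dimension's contribution:
  -A: nom -44.100 → Σnom=-44.100; wc +0.450/-0.450 → slack +0.450/-0.450; half-tol=0.450, Σhalf²=0.202500
  +B: nom +46.550 → Σnom=2.450; wc +0.085/-0.364 → slack +0.535/-0.814; half-tol=0.225, Σhalf²=0.252900
  +C: nom +14.900 → Σnom=17.350; wc +0.301/-0.300 → slack +0.836/-1.114; half-tol=0.300, Σhalf²=0.343201
  -D: nom -15.100 → Σnom=2.250; wc +0.280/-0.280 → slack +1.116/-1.394; half-tol=0.280, Σhalf²=0.421601
  -E: nom -11.500 → Σnom=-9.250; wc +0.110/-0.220 → slack +1.226/-1.614; half-tol=0.165, Σhalf²=0.448826
  -F: nom -23.920 → Σnom=-33.170; wc +0.260/-0.170 → slack +1.486/-1.784; half-tol=0.215, Σhalf²=0.495051
  +G: nom +25.400 → Σnom=-7.770; wc +0.256/-0.256 → slack +1.742/-2.040; half-tol=0.256, Σhalf²=0.560587
Nominal = -7.770. Worst-case = [-7.770 - 2.040, -7.770 + 1.742] = [-9.810, -6.028]. RSS = √0.560587 = 0.749.

nominal=-7.770 wc=[-9.810,-6.028] rss=0.749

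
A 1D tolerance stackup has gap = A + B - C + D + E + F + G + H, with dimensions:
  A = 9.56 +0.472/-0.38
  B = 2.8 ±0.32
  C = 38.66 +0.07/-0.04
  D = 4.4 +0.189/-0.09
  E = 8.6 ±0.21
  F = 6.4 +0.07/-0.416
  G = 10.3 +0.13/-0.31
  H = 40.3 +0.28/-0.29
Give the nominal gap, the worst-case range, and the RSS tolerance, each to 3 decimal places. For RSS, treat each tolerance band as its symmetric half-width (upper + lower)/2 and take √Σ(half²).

Stack each dimension's contribution:
  +A: nom +9.560 → Σnom=9.560; wc +0.472/-0.380 → slack +0.472/-0.380; half-tol=0.426, Σhalf²=0.181476
  +B: nom +2.800 → Σnom=12.360; wc +0.320/-0.320 → slack +0.792/-0.700; half-tol=0.320, Σhalf²=0.283876
  -C: nom -38.660 → Σnom=-26.300; wc +0.040/-0.070 → slack +0.832/-0.770; half-tol=0.055, Σhalf²=0.286901
  +D: nom +4.400 → Σnom=-21.900; wc +0.189/-0.090 → slack +1.021/-0.860; half-tol=0.140, Σhalf²=0.306361
  +E: nom +8.600 → Σnom=-13.300; wc +0.210/-0.210 → slack +1.231/-1.070; half-tol=0.210, Σhalf²=0.350461
  +F: nom +6.400 → Σnom=-6.900; wc +0.070/-0.416 → slack +1.301/-1.486; half-tol=0.243, Σhalf²=0.409510
  +G: nom +10.300 → Σnom=3.400; wc +0.130/-0.310 → slack +1.431/-1.796; half-tol=0.220, Σhalf²=0.457910
  +H: nom +40.300 → Σnom=43.700; wc +0.280/-0.290 → slack +1.711/-2.086; half-tol=0.285, Σhalf²=0.539135
Nominal = 43.700. Worst-case = [43.700 - 2.086, 43.700 + 1.711] = [41.614, 45.411]. RSS = √0.539135 = 0.734.

nominal=43.700 wc=[41.614,45.411] rss=0.734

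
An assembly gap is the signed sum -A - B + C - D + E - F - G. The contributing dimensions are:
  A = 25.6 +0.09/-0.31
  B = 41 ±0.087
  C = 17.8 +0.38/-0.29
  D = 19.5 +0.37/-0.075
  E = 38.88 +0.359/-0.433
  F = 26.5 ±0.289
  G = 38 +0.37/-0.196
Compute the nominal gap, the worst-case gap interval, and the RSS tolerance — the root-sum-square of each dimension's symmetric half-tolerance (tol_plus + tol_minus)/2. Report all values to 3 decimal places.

nominal=-93.920 wc=[-95.849,-92.224] rss=0.728

Stack each dimension's contribution:
  -A: nom -25.600 → Σnom=-25.600; wc +0.310/-0.090 → slack +0.310/-0.090; half-tol=0.200, Σhalf²=0.040000
  -B: nom -41.000 → Σnom=-66.600; wc +0.087/-0.087 → slack +0.397/-0.177; half-tol=0.087, Σhalf²=0.047569
  +C: nom +17.800 → Σnom=-48.800; wc +0.380/-0.290 → slack +0.777/-0.467; half-tol=0.335, Σhalf²=0.159794
  -D: nom -19.500 → Σnom=-68.300; wc +0.075/-0.370 → slack +0.852/-0.837; half-tol=0.223, Σhalf²=0.209300
  +E: nom +38.880 → Σnom=-29.420; wc +0.359/-0.433 → slack +1.211/-1.270; half-tol=0.396, Σhalf²=0.366116
  -F: nom -26.500 → Σnom=-55.920; wc +0.289/-0.289 → slack +1.500/-1.559; half-tol=0.289, Σhalf²=0.449637
  -G: nom -38.000 → Σnom=-93.920; wc +0.196/-0.370 → slack +1.696/-1.929; half-tol=0.283, Σhalf²=0.529726
Nominal = -93.920. Worst-case = [-93.920 - 1.929, -93.920 + 1.696] = [-95.849, -92.224]. RSS = √0.529726 = 0.728.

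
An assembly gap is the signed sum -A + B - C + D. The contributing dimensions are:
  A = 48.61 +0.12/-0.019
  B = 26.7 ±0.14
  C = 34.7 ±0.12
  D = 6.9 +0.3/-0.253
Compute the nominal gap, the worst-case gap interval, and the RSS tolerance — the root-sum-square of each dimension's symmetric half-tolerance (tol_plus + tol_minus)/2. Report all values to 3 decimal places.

nominal=-49.710 wc=[-50.343,-49.131] rss=0.340

Stack each dimension's contribution:
  -A: nom -48.610 → Σnom=-48.610; wc +0.019/-0.120 → slack +0.019/-0.120; half-tol=0.069, Σhalf²=0.004830
  +B: nom +26.700 → Σnom=-21.910; wc +0.140/-0.140 → slack +0.159/-0.260; half-tol=0.140, Σhalf²=0.024430
  -C: nom -34.700 → Σnom=-56.610; wc +0.120/-0.120 → slack +0.279/-0.380; half-tol=0.120, Σhalf²=0.038830
  +D: nom +6.900 → Σnom=-49.710; wc +0.300/-0.253 → slack +0.579/-0.633; half-tol=0.276, Σhalf²=0.115282
Nominal = -49.710. Worst-case = [-49.710 - 0.633, -49.710 + 0.579] = [-50.343, -49.131]. RSS = √0.115282 = 0.340.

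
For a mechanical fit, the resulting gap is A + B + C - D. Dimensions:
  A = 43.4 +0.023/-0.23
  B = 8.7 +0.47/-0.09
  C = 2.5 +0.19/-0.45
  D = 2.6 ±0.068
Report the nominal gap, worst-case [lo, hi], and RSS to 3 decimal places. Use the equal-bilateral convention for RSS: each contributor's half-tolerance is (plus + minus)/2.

Stack each dimension's contribution:
  +A: nom +43.400 → Σnom=43.400; wc +0.023/-0.230 → slack +0.023/-0.230; half-tol=0.127, Σhalf²=0.016002
  +B: nom +8.700 → Σnom=52.100; wc +0.470/-0.090 → slack +0.493/-0.320; half-tol=0.280, Σhalf²=0.094402
  +C: nom +2.500 → Σnom=54.600; wc +0.190/-0.450 → slack +0.683/-0.770; half-tol=0.320, Σhalf²=0.196802
  -D: nom -2.600 → Σnom=52.000; wc +0.068/-0.068 → slack +0.751/-0.838; half-tol=0.068, Σhalf²=0.201426
Nominal = 52.000. Worst-case = [52.000 - 0.838, 52.000 + 0.751] = [51.162, 52.751]. RSS = √0.201426 = 0.449.

nominal=52.000 wc=[51.162,52.751] rss=0.449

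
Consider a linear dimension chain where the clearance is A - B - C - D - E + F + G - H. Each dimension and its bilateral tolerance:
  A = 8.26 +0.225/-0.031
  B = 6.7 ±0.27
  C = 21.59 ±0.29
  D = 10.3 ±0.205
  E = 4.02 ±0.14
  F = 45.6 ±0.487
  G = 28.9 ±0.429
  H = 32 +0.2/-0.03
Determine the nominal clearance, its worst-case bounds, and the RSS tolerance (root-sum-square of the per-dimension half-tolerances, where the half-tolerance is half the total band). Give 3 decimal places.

nominal=8.150 wc=[6.098,10.226] rss=0.818

Stack each dimension's contribution:
  +A: nom +8.260 → Σnom=8.260; wc +0.225/-0.031 → slack +0.225/-0.031; half-tol=0.128, Σhalf²=0.016384
  -B: nom -6.700 → Σnom=1.560; wc +0.270/-0.270 → slack +0.495/-0.301; half-tol=0.270, Σhalf²=0.089284
  -C: nom -21.590 → Σnom=-20.030; wc +0.290/-0.290 → slack +0.785/-0.591; half-tol=0.290, Σhalf²=0.173384
  -D: nom -10.300 → Σnom=-30.330; wc +0.205/-0.205 → slack +0.990/-0.796; half-tol=0.205, Σhalf²=0.215409
  -E: nom -4.020 → Σnom=-34.350; wc +0.140/-0.140 → slack +1.130/-0.936; half-tol=0.140, Σhalf²=0.235009
  +F: nom +45.600 → Σnom=11.250; wc +0.487/-0.487 → slack +1.617/-1.423; half-tol=0.487, Σhalf²=0.472178
  +G: nom +28.900 → Σnom=40.150; wc +0.429/-0.429 → slack +2.046/-1.852; half-tol=0.429, Σhalf²=0.656219
  -H: nom -32.000 → Σnom=8.150; wc +0.030/-0.200 → slack +2.076/-2.052; half-tol=0.115, Σhalf²=0.669444
Nominal = 8.150. Worst-case = [8.150 - 2.052, 8.150 + 2.076] = [6.098, 10.226]. RSS = √0.669444 = 0.818.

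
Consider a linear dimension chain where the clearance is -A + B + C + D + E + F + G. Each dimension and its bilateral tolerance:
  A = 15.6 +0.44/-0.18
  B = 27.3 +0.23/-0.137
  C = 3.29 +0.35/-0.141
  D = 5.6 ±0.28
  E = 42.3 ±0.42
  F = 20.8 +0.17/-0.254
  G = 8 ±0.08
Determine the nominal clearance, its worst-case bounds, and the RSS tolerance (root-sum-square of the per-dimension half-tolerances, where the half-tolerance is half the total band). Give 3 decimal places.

nominal=91.690 wc=[89.938,93.400] rss=0.704

Stack each dimension's contribution:
  -A: nom -15.600 → Σnom=-15.600; wc +0.180/-0.440 → slack +0.180/-0.440; half-tol=0.310, Σhalf²=0.096100
  +B: nom +27.300 → Σnom=11.700; wc +0.230/-0.137 → slack +0.410/-0.577; half-tol=0.183, Σhalf²=0.129772
  +C: nom +3.290 → Σnom=14.990; wc +0.350/-0.141 → slack +0.760/-0.718; half-tol=0.245, Σhalf²=0.190043
  +D: nom +5.600 → Σnom=20.590; wc +0.280/-0.280 → slack +1.040/-0.998; half-tol=0.280, Σhalf²=0.268443
  +E: nom +42.300 → Σnom=62.890; wc +0.420/-0.420 → slack +1.460/-1.418; half-tol=0.420, Σhalf²=0.444843
  +F: nom +20.800 → Σnom=83.690; wc +0.170/-0.254 → slack +1.630/-1.672; half-tol=0.212, Σhalf²=0.489787
  +G: nom +8.000 → Σnom=91.690; wc +0.080/-0.080 → slack +1.710/-1.752; half-tol=0.080, Σhalf²=0.496187
Nominal = 91.690. Worst-case = [91.690 - 1.752, 91.690 + 1.710] = [89.938, 93.400]. RSS = √0.496187 = 0.704.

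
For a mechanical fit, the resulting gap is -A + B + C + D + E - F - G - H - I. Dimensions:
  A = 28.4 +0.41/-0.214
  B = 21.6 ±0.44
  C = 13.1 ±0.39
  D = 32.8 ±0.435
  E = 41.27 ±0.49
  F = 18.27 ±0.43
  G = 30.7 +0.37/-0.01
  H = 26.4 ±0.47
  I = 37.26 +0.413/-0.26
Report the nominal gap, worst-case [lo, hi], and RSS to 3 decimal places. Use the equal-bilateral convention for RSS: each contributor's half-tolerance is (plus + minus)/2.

Stack each dimension's contribution:
  -A: nom -28.400 → Σnom=-28.400; wc +0.214/-0.410 → slack +0.214/-0.410; half-tol=0.312, Σhalf²=0.097344
  +B: nom +21.600 → Σnom=-6.800; wc +0.440/-0.440 → slack +0.654/-0.850; half-tol=0.440, Σhalf²=0.290944
  +C: nom +13.100 → Σnom=6.300; wc +0.390/-0.390 → slack +1.044/-1.240; half-tol=0.390, Σhalf²=0.443044
  +D: nom +32.800 → Σnom=39.100; wc +0.435/-0.435 → slack +1.479/-1.675; half-tol=0.435, Σhalf²=0.632269
  +E: nom +41.270 → Σnom=80.370; wc +0.490/-0.490 → slack +1.969/-2.165; half-tol=0.490, Σhalf²=0.872369
  -F: nom -18.270 → Σnom=62.100; wc +0.430/-0.430 → slack +2.399/-2.595; half-tol=0.430, Σhalf²=1.057269
  -G: nom -30.700 → Σnom=31.400; wc +0.010/-0.370 → slack +2.409/-2.965; half-tol=0.190, Σhalf²=1.093369
  -H: nom -26.400 → Σnom=5.000; wc +0.470/-0.470 → slack +2.879/-3.435; half-tol=0.470, Σhalf²=1.314269
  -I: nom -37.260 → Σnom=-32.260; wc +0.260/-0.413 → slack +3.139/-3.848; half-tol=0.337, Σhalf²=1.427501
Nominal = -32.260. Worst-case = [-32.260 - 3.848, -32.260 + 3.139] = [-36.108, -29.121]. RSS = √1.427501 = 1.195.

nominal=-32.260 wc=[-36.108,-29.121] rss=1.195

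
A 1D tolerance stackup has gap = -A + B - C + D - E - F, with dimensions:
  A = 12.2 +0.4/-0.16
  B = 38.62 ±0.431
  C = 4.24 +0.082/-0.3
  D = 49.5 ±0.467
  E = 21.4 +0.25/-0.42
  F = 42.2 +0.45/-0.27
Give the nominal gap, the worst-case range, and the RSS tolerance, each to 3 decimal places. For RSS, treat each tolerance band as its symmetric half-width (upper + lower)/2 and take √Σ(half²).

nominal=8.080 wc=[6.000,10.128] rss=0.872

Stack each dimension's contribution:
  -A: nom -12.200 → Σnom=-12.200; wc +0.160/-0.400 → slack +0.160/-0.400; half-tol=0.280, Σhalf²=0.078400
  +B: nom +38.620 → Σnom=26.420; wc +0.431/-0.431 → slack +0.591/-0.831; half-tol=0.431, Σhalf²=0.264161
  -C: nom -4.240 → Σnom=22.180; wc +0.300/-0.082 → slack +0.891/-0.913; half-tol=0.191, Σhalf²=0.300642
  +D: nom +49.500 → Σnom=71.680; wc +0.467/-0.467 → slack +1.358/-1.380; half-tol=0.467, Σhalf²=0.518731
  -E: nom -21.400 → Σnom=50.280; wc +0.420/-0.250 → slack +1.778/-1.630; half-tol=0.335, Σhalf²=0.630956
  -F: nom -42.200 → Σnom=8.080; wc +0.270/-0.450 → slack +2.048/-2.080; half-tol=0.360, Σhalf²=0.760556
Nominal = 8.080. Worst-case = [8.080 - 2.080, 8.080 + 2.048] = [6.000, 10.128]. RSS = √0.760556 = 0.872.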